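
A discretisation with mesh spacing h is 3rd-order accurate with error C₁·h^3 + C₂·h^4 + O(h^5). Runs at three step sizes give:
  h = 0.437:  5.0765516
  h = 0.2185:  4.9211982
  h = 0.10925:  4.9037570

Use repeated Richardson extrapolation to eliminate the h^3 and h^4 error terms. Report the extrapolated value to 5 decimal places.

First eliminate the h^3 term (factor 2^3 = 8):
  B₁ = (8·4.9211982 − 5.0765516)/7 = 4.8990049
  B₂ = (8·4.9037570 − 4.9211982)/7 = 4.9012654
Then eliminate the h^4 term (factor 2^4 = 16):
  (16·4.9012654 − 4.8990049)/15 = 4.9014161

4.90142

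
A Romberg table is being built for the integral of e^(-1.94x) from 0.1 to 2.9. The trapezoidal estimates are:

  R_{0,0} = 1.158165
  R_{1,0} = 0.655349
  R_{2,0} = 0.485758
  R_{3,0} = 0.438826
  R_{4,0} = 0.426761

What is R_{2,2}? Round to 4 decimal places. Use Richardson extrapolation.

0.4253

Richardson extrapolation on the trapezoidal column (denominator 4−1=3):
R_{1,1} = 0.655349 + (0.655349 − 1.158165)/3 = 0.487744
R_{2,1} = 0.485758 + (0.485758 − 0.655349)/3 = 0.429228
R_{2,2} = (16·0.429228 − 0.487744) / 15 = 0.425327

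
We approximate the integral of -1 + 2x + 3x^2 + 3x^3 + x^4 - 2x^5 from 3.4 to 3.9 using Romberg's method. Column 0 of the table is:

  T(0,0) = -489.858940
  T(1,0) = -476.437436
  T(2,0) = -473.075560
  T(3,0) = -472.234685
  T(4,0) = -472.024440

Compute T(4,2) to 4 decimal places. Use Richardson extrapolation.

Richardson extrapolation on the trapezoidal column (denominator 4−1=3):
T(3,1) = -472.234685 + (-472.234685 − (-473.075560))/3 = -471.954393
T(4,1) = -472.024440 + (-472.024440 − (-472.234685))/3 = -471.954358
T(4,2) = (16·(-471.954358) − (-471.954393)) / 15 = -471.954356

-471.9544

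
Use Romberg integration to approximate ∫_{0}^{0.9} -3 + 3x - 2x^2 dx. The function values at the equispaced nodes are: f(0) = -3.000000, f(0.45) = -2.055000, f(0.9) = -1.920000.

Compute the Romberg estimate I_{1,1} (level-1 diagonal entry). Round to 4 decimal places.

I_{0,0} (trapezoid, 1 panel, h=0.9000): -2.214000
I_{1,0} (trapezoid, 2 panels, h=0.4500): -2.031750
I_{1,1} = -2.031750 + (-2.031750 − (-2.214000))/3 = -1.971000

-1.9710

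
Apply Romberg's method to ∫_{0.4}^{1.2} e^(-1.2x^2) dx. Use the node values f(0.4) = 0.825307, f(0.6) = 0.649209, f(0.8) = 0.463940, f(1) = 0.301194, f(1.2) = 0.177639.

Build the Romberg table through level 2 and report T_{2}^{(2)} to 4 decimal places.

T_{0}^{(0)} (trapezoid, 1 panel, h=0.8000): 0.401178
T_{1}^{(0)} (trapezoid, 2 panels, h=0.4000): 0.386165
T_{2}^{(0)} (trapezoid, 4 panels, h=0.2000): 0.383163
T_{1}^{(1)} = 0.386165 + (0.386165 − 0.401178)/3 = 0.381161
T_{2}^{(1)} = 0.383163 + (0.383163 − 0.386165)/3 = 0.382162
T_{2}^{(2)} = 0.382162 + (0.382162 − 0.381161)/15 = 0.382229

0.3822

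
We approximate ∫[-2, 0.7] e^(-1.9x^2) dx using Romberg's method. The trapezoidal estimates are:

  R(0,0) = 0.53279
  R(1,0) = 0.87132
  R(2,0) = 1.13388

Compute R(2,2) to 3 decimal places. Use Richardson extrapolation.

1.237

R(1,1) = 0.87132 + (0.87132 − 0.53279)/3 = 0.98416
R(2,1) = 1.13388 + (1.13388 − 0.87132)/3 = 1.22140
R(2,2) = (16·1.22140 − 0.98416) / 15 = 1.23722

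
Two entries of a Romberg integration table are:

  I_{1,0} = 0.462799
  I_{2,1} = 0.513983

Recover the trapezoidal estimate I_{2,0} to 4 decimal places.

From I_{2,1} = (4·I_{2,0} − I_{1,0})/3, solve for I_{2,0}:
4·I_{2,0} = 3·0.513983 + 0.462799 = 2.004748
I_{2,0} = 0.501187

0.5012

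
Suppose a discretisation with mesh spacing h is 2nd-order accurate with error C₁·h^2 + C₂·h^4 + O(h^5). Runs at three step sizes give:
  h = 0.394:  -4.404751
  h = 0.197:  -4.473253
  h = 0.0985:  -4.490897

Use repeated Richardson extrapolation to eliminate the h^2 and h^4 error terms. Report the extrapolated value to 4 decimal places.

-4.4968

First eliminate the h^2 term (factor 2^2 = 4):
  B₁ = (4·(-4.473253) − (-4.404751))/3 = -4.496087
  B₂ = (4·(-4.490897) − (-4.473253))/3 = -4.496778
Then eliminate the h^4 term (factor 2^4 = 16):
  (16·(-4.496778) − (-4.496087))/15 = -4.496824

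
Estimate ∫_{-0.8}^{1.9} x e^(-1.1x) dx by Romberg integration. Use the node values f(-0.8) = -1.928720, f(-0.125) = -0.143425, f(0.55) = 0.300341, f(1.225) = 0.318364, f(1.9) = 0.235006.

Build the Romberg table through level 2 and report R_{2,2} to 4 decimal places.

-0.0796

R_{0,0} (trapezoid, 1 panel, h=2.7000): -2.286514
R_{1,0} (trapezoid, 2 panels, h=1.3500): -0.737797
R_{2,0} (trapezoid, 4 panels, h=0.6750): -0.250814
R_{1,1} = -0.737797 + (-0.737797 − (-2.286514))/3 = -0.221558
R_{2,1} = -0.250814 + (-0.250814 − (-0.737797))/3 = -0.088486
R_{2,2} = -0.088486 + (-0.088486 − (-0.221558))/15 = -0.079615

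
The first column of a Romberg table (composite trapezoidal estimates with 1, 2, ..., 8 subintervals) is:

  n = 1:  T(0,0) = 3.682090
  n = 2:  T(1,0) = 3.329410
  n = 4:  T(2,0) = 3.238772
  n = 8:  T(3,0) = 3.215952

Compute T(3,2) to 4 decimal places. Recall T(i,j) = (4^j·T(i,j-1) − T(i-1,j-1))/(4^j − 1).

3.2083

T(2,1) = (4·3.238772 − 3.329410) / 3 = 3.208559
T(3,1) = (4·3.215952 − 3.238772) / 3 = 3.208345
T(3,2) = 3.208345 + (3.208345 − 3.208559)/15 = 3.208331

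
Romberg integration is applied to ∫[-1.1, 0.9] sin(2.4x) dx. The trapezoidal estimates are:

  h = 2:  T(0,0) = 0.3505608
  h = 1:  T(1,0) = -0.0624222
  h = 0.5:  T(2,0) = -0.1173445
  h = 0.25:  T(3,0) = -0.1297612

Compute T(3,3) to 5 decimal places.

T(1,1) = -0.0624222 + (-0.0624222 − 0.3505608)/3 = -0.2000832
T(2,1) = -0.1173445 + (-0.1173445 − (-0.0624222))/3 = -0.1356519
T(3,1) = -0.1297612 + (-0.1297612 − (-0.1173445))/3 = -0.1339001
T(2,2) = -0.1356519 + (-0.1356519 − (-0.2000832))/15 = -0.1313565
T(3,2) = (16·(-0.1339001) − (-0.1356519)) / 15 = -0.1337833
T(3,3) = -0.1337833 + (-0.1337833 − (-0.1313565))/63 = -0.1338218

-0.13382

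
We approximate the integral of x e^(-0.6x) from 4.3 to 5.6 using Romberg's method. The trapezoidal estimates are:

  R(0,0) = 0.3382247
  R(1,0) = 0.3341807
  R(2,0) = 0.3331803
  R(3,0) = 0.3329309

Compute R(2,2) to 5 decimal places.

Richardson extrapolation on the trapezoidal column (denominator 4−1=3):
R(1,1) = 0.3341807 + (0.3341807 − 0.3382247)/3 = 0.3328327
R(2,1) = (4·0.3331803 − 0.3341807) / 3 = 0.3328468
R(2,2) = (16·0.3328468 − 0.3328327) / 15 = 0.3328477
(Column j=1 coincides with Simpson's rule on the same nodes.)

0.33285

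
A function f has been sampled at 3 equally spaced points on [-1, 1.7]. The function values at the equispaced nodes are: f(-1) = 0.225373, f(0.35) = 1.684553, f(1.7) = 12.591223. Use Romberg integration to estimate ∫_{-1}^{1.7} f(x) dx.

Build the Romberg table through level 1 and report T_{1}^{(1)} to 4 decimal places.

8.7997

T_{0}^{(0)} (trapezoid, 1 panel, h=2.7000): 17.302405
T_{1}^{(0)} (trapezoid, 2 panels, h=1.3500): 10.925349
T_{1}^{(1)} = 10.925349 + (10.925349 − 17.302405)/3 = 8.799664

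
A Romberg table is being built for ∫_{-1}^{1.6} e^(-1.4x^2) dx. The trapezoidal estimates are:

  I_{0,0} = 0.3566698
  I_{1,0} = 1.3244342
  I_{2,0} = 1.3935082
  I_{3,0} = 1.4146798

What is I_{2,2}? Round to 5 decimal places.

I_{1,1} = 1.3244342 + (1.3244342 − 0.3566698)/3 = 1.6470223
I_{2,1} = (4·1.3935082 − 1.3244342) / 3 = 1.4165329
I_{2,2} = (16·1.4165329 − 1.6470223) / 15 = 1.4011669

1.40117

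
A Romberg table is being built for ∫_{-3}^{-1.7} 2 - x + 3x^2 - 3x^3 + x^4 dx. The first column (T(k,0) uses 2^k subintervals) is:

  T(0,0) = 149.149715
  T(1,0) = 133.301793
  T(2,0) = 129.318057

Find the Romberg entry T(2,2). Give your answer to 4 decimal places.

Richardson extrapolation on the trapezoidal column (denominator 4−1=3):
T(1,1) = 133.301793 + (133.301793 − 149.149715)/3 = 128.019152
T(2,1) = (4·129.318057 − 133.301793) / 3 = 127.990145
T(2,2) = (16·127.990145 − 128.019152) / 15 = 127.988211

127.9882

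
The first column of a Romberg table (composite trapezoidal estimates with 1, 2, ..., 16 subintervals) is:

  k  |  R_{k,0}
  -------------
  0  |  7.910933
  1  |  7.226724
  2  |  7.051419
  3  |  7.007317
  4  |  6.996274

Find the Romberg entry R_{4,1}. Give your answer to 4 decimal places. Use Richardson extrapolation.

6.9926

R_{4,1} = 6.996274 + (6.996274 − 7.007317)/3 = 6.992593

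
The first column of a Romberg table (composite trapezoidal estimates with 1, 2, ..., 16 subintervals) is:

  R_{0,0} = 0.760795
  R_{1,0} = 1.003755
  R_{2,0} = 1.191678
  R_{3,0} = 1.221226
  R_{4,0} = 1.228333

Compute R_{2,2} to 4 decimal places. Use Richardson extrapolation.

1.2656

Richardson extrapolation on the trapezoidal column (denominator 4−1=3):
R_{1,1} = (4·1.003755 − 0.760795) / 3 = 1.084742
R_{2,1} = 1.191678 + (1.191678 − 1.003755)/3 = 1.254319
R_{2,2} = 1.254319 + (1.254319 − 1.084742)/15 = 1.265624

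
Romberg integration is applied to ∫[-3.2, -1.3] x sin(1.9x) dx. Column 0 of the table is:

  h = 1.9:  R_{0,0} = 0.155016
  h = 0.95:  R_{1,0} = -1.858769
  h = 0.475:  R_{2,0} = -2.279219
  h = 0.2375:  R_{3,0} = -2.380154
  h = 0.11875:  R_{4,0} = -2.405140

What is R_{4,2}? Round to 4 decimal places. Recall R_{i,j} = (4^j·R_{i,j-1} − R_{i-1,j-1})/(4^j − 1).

R_{3,1} = (4·(-2.380154) − (-2.279219)) / 3 = -2.413799
R_{4,1} = (4·(-2.405140) − (-2.380154)) / 3 = -2.413469
R_{4,2} = -2.413469 + (-2.413469 − (-2.413799))/15 = -2.413447

-2.4134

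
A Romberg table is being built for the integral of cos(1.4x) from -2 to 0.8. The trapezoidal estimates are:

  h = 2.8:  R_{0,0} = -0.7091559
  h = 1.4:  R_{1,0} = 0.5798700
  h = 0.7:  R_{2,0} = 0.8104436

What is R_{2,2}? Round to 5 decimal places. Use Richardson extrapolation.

0.87915

Richardson extrapolation on the trapezoidal column (denominator 4−1=3):
R_{1,1} = (4·0.5798700 − (-0.7091559)) / 3 = 1.0095453
R_{2,1} = (4·0.8104436 − 0.5798700) / 3 = 0.8873015
R_{2,2} = 0.8873015 + (0.8873015 − 1.0095453)/15 = 0.8791519
(Column j=1 coincides with Simpson's rule on the same nodes.)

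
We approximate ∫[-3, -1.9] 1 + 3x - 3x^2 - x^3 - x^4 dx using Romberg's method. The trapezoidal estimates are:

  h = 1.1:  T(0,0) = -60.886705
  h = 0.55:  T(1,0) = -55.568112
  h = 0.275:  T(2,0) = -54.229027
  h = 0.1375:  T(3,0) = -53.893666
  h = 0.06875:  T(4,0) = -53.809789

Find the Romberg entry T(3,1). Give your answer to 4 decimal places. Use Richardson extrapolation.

Richardson extrapolation on the trapezoidal column (denominator 4−1=3):
T(3,1) = -53.893666 + (-53.893666 − (-54.229027))/3 = -53.781879

-53.7819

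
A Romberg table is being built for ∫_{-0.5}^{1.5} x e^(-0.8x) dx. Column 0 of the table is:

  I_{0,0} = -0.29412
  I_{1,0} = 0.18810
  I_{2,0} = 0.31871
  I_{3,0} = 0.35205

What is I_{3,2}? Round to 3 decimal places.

0.363

Richardson extrapolation on the trapezoidal column (denominator 4−1=3):
I_{2,1} = (4·0.31871 − 0.18810) / 3 = 0.36225
I_{3,1} = 0.35205 + (0.35205 − 0.31871)/3 = 0.36316
I_{3,2} = (16·0.36316 − 0.36225) / 15 = 0.36322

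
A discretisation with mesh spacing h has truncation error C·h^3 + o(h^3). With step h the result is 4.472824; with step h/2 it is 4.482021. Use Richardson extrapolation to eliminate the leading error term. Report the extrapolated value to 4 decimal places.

4.4833

The leading error scales as h^3; refining by a factor of 2 reduces it by 2^3 = 8.
Extrapolated value = (8·A(h/2) − A(h)) / (8 − 1)
= (8·4.482021 − 4.472824) / 7
= 31.383344 / 7 = 4.483335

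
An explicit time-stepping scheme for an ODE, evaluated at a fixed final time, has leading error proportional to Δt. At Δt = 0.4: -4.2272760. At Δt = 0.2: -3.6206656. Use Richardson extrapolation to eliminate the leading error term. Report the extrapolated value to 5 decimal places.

The leading error scales as Δt; refining by a factor of 2 reduces it by 2^1 = 2.
Extrapolated value = (2·A(Δt/2) − A(Δt)) / (2 − 1)
= (2·(-3.6206656) − (-4.2272760)) / 1
= -3.0140552 / 1 = -3.0140552

-3.01406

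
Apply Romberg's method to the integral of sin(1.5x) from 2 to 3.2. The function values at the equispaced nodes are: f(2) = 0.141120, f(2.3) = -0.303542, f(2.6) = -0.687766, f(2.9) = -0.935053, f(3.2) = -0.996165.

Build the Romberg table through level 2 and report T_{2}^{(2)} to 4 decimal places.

-0.7183

T_{0}^{(0)} (trapezoid, 1 panel, h=1.2000): -0.513027
T_{1}^{(0)} (trapezoid, 2 panels, h=0.6000): -0.669173
T_{2}^{(0)} (trapezoid, 4 panels, h=0.3000): -0.706165
T_{1}^{(1)} = -0.669173 + (-0.669173 − (-0.513027))/3 = -0.721222
T_{2}^{(1)} = -0.706165 + (-0.706165 − (-0.669173))/3 = -0.718496
T_{2}^{(2)} = -0.718496 + (-0.718496 − (-0.721222))/15 = -0.718314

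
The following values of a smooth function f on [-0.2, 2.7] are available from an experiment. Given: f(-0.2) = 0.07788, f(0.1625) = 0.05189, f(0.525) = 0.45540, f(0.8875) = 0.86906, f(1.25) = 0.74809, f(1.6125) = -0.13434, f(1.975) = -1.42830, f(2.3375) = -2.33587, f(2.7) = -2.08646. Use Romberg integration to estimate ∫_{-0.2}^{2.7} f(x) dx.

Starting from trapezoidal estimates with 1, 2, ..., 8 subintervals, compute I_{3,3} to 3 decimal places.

I_{0,0} (trapezoid, 1 panel, h=2.9000): -2.91244
I_{1,0} (trapezoid, 2 panels, h=1.4500): -0.37149
I_{2,0} (trapezoid, 4 panels, h=0.7250): -0.89110
I_{3,0} (trapezoid, 8 panels, h=0.3625): -1.00716
I_{1,1} = -0.37149 + (-0.37149 − (-2.91244))/3 = 0.47549
I_{2,1} = -0.89110 + (-0.89110 − (-0.37149))/3 = -1.06430
I_{3,1} = -1.00716 + (-1.00716 − (-0.89110))/3 = -1.04585
I_{2,2} = -1.06430 + (-1.06430 − 0.47549)/15 = -1.16695
I_{3,2} = -1.04585 + (-1.04585 − (-1.06430))/15 = -1.04462
I_{3,3} = -1.04462 + (-1.04462 − (-1.16695))/63 = -1.04268

-1.043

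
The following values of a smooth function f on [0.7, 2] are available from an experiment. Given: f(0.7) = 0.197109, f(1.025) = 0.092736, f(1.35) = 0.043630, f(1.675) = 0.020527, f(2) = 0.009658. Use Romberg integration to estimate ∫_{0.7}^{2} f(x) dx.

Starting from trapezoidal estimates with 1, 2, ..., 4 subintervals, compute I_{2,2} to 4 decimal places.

0.0808

I_{0,0} (trapezoid, 1 panel, h=1.3000): 0.134399
I_{1,0} (trapezoid, 2 panels, h=0.6500): 0.095559
I_{2,0} (trapezoid, 4 panels, h=0.3250): 0.084590
I_{1,1} = 0.095559 + (0.095559 − 0.134399)/3 = 0.082612
I_{2,1} = 0.084590 + (0.084590 − 0.095559)/3 = 0.080934
I_{2,2} = 0.080934 + (0.080934 − 0.082612)/15 = 0.080822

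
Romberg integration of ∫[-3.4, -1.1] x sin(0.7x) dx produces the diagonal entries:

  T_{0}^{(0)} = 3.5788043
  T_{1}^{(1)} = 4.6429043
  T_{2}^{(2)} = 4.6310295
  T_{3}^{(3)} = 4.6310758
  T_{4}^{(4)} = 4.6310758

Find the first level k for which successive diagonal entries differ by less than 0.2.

k = 2

|T_{1}^{(1)} − T_{0}^{(0)}| = 1.0641000 ≥ 0.2
|T_{2}^{(2)} − T_{1}^{(1)}| = 0.0118748 < 0.2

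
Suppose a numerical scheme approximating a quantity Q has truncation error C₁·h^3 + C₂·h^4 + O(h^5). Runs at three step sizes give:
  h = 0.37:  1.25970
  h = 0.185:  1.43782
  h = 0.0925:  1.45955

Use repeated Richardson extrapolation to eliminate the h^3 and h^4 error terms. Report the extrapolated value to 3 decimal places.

First eliminate the h^3 term (factor 2^3 = 8):
  B₁ = (8·1.43782 − 1.25970)/7 = 1.46327
  B₂ = (8·1.45955 − 1.43782)/7 = 1.46265
Then eliminate the h^4 term (factor 2^4 = 16):
  (16·1.46265 − 1.46327)/15 = 1.46261

1.463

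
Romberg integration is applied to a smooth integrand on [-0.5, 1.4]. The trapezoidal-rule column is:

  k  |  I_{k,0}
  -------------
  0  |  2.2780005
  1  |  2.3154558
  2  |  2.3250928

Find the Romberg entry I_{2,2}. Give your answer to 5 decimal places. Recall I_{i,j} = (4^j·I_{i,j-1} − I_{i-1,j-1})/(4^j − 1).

I_{1,1} = (4·2.3154558 − 2.2780005) / 3 = 2.3279409
I_{2,1} = 2.3250928 + (2.3250928 − 2.3154558)/3 = 2.3283051
I_{2,2} = (16·2.3283051 − 2.3279409) / 15 = 2.3283294
(Column j=1 coincides with Simpson's rule on the same nodes.)

2.32833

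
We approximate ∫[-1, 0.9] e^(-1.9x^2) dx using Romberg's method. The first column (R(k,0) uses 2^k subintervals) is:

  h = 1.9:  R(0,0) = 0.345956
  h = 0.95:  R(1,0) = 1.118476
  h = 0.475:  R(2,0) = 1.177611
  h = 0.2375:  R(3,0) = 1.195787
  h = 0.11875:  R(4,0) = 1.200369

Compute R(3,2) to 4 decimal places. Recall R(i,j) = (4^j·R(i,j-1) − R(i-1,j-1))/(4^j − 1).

1.2021

R(2,1) = 1.177611 + (1.177611 − 1.118476)/3 = 1.197323
R(3,1) = 1.195787 + (1.195787 − 1.177611)/3 = 1.201846
R(3,2) = 1.201846 + (1.201846 − 1.197323)/15 = 1.202148
(Column j=1 coincides with Simpson's rule on the same nodes.)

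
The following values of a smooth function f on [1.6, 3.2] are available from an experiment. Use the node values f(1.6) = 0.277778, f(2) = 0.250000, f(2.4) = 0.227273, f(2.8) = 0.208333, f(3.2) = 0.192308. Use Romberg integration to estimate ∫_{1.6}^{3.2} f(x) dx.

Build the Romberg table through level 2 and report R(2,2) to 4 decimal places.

0.3677

R(0,0) (trapezoid, 1 panel, h=1.6000): 0.376069
R(1,0) (trapezoid, 2 panels, h=0.8000): 0.369853
R(2,0) (trapezoid, 4 panels, h=0.4000): 0.368260
R(1,1) = 0.369853 + (0.369853 − 0.376069)/3 = 0.367781
R(2,1) = 0.368260 + (0.368260 − 0.369853)/3 = 0.367729
R(2,2) = 0.367729 + (0.367729 − 0.367781)/15 = 0.367726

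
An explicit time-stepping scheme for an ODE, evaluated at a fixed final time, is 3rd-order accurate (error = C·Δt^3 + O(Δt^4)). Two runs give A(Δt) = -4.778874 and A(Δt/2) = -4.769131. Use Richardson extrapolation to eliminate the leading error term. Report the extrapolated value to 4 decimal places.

-4.7677

Extrapolated value = (8·A(Δt/2) − A(Δt)) / (8 − 1)
= (8·(-4.769131) − (-4.778874)) / 7
= -33.374174 / 7 = -4.767739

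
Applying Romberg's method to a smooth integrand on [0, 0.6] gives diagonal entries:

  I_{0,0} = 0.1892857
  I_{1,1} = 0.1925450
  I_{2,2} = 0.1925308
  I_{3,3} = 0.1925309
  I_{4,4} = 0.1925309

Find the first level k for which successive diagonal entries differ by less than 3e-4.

k = 2

|I_{1,1} − I_{0,0}| = 0.0032593 ≥ 3e-4
|I_{2,2} − I_{1,1}| = 0.0000142 < 3e-4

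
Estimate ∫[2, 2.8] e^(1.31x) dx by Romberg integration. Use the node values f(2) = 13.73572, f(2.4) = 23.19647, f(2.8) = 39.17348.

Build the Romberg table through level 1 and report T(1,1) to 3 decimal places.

19.426

T(0,0) (trapezoid, 1 panel, h=0.8000): 21.16368
T(1,0) (trapezoid, 2 panels, h=0.4000): 19.86043
T(1,1) = 19.86043 + (19.86043 − 21.16368)/3 = 19.42601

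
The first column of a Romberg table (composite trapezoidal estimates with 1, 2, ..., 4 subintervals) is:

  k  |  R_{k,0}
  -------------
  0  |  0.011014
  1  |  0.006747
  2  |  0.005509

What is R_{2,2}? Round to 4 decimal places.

0.0051

Richardson extrapolation on the trapezoidal column (denominator 4−1=3):
R_{1,1} = 0.006747 + (0.006747 − 0.011014)/3 = 0.005325
R_{2,1} = (4·0.005509 − 0.006747) / 3 = 0.005096
R_{2,2} = (16·0.005096 − 0.005325) / 15 = 0.005081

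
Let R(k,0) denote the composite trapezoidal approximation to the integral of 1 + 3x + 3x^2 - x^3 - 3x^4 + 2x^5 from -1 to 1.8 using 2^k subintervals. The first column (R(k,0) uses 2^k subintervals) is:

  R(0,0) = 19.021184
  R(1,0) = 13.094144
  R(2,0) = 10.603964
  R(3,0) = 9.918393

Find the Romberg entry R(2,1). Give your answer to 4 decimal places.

Richardson extrapolation on the trapezoidal column (denominator 4−1=3):
R(2,1) = (4·10.603964 − 13.094144) / 3 = 9.773904
(Column j=1 coincides with Simpson's rule on the same nodes.)

9.7739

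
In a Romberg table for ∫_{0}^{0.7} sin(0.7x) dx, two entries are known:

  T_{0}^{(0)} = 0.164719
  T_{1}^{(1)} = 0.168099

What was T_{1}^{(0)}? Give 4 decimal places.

From T_{1}^{(1)} = (4·T_{1}^{(0)} − T_{0}^{(0)})/3, solve for T_{1}^{(0)}:
4·T_{1}^{(0)} = 3·0.168099 + 0.164719 = 0.669016
T_{1}^{(0)} = 0.167254

0.1673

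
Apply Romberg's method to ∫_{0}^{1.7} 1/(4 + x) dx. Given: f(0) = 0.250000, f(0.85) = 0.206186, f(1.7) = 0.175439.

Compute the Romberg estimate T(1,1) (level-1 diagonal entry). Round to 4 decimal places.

0.3542

T(0,0) (trapezoid, 1 panel, h=1.7000): 0.361623
T(1,0) (trapezoid, 2 panels, h=0.8500): 0.356070
T(1,1) = 0.356070 + (0.356070 − 0.361623)/3 = 0.354219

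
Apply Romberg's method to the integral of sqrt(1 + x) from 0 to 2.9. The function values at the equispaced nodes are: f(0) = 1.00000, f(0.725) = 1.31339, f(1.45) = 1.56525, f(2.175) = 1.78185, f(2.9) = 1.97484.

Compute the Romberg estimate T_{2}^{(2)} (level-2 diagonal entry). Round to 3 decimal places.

T_{0}^{(0)} (trapezoid, 1 panel, h=2.9000): 4.31352
T_{1}^{(0)} (trapezoid, 2 panels, h=1.4500): 4.42637
T_{2}^{(0)} (trapezoid, 4 panels, h=0.7250): 4.45723
T_{1}^{(1)} = 4.42637 + (4.42637 − 4.31352)/3 = 4.46399
T_{2}^{(1)} = 4.45723 + (4.45723 − 4.42637)/3 = 4.46752
T_{2}^{(2)} = 4.46752 + (4.46752 − 4.46399)/15 = 4.46776

4.468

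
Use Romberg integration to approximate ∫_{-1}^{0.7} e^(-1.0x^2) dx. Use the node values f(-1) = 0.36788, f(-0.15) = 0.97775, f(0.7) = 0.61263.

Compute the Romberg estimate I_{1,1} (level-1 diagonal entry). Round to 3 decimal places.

1.386

I_{0,0} (trapezoid, 1 panel, h=1.7000): 0.83343
I_{1,0} (trapezoid, 2 panels, h=0.8500): 1.24780
I_{1,1} = 1.24780 + (1.24780 − 0.83343)/3 = 1.38592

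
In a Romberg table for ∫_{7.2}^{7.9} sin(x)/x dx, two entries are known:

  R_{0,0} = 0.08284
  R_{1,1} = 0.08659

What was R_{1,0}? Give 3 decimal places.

0.086

From R_{1,1} = (4·R_{1,0} − R_{0,0})/3, solve for R_{1,0}:
4·R_{1,0} = 3·0.08659 + 0.08284 = 0.34261
R_{1,0} = 0.08565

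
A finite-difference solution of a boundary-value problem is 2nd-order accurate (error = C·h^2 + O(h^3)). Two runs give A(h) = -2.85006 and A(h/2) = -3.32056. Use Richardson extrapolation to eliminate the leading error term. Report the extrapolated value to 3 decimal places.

Extrapolated value = (4·A(h/2) − A(h)) / (4 − 1)
= (4·(-3.32056) − (-2.85006)) / 3
= -10.43218 / 3 = -3.47739

-3.477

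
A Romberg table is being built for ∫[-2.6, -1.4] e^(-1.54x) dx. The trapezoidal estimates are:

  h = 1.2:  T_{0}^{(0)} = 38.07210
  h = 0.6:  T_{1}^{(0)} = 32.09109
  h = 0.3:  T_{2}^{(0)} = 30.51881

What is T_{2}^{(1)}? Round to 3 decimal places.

Richardson extrapolation on the trapezoidal column (denominator 4−1=3):
T_{2}^{(1)} = 30.51881 + (30.51881 − 32.09109)/3 = 29.99472
(Column j=1 coincides with Simpson's rule on the same nodes.)

29.995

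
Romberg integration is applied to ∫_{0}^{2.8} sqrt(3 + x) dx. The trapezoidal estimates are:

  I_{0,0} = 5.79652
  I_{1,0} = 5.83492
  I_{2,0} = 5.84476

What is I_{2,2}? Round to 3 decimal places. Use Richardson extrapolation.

5.848

I_{1,1} = (4·5.83492 − 5.79652) / 3 = 5.84772
I_{2,1} = 5.84476 + (5.84476 − 5.83492)/3 = 5.84804
I_{2,2} = (16·5.84804 − 5.84772) / 15 = 5.84806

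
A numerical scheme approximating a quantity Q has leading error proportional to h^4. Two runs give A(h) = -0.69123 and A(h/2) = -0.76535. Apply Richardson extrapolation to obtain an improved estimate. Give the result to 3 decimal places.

-0.770

The leading error scales as h^4; refining by a factor of 2 reduces it by 2^4 = 16.
Extrapolated value = (16·A(h/2) − A(h)) / (16 − 1)
= (16·(-0.76535) − (-0.69123)) / 15
= -11.55437 / 15 = -0.77029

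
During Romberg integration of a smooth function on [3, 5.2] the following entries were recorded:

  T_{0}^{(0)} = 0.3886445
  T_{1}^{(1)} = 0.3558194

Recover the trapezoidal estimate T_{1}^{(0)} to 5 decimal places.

0.36403

From T_{1}^{(1)} = (4·T_{1}^{(0)} − T_{0}^{(0)})/3, solve for T_{1}^{(0)}:
4·T_{1}^{(0)} = 3·0.3558194 + 0.3886445 = 1.4561027
T_{1}^{(0)} = 0.3640257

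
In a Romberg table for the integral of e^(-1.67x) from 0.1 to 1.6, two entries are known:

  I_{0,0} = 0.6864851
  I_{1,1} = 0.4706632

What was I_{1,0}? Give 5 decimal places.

From I_{1,1} = (4·I_{1,0} − I_{0,0})/3, solve for I_{1,0}:
4·I_{1,0} = 3·0.4706632 + 0.6864851 = 2.0984747
I_{1,0} = 0.5246187

0.52462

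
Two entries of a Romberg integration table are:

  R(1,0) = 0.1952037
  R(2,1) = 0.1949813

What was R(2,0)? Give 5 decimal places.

From R(2,1) = (4·R(2,0) − R(1,0))/3, solve for R(2,0):
4·R(2,0) = 3·0.1949813 + 0.1952037 = 0.7801476
R(2,0) = 0.1950369

0.19504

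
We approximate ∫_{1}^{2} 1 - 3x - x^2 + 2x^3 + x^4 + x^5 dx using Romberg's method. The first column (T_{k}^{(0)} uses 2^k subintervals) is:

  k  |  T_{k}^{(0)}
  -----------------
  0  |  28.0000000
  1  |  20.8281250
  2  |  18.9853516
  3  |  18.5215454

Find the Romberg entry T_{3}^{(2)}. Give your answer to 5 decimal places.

T_{2}^{(1)} = 18.9853516 + (18.9853516 − 20.8281250)/3 = 18.3710938
T_{3}^{(1)} = 18.5215454 + (18.5215454 − 18.9853516)/3 = 18.3669433
T_{3}^{(2)} = 18.3669433 + (18.3669433 − 18.3710938)/15 = 18.3666666

18.36667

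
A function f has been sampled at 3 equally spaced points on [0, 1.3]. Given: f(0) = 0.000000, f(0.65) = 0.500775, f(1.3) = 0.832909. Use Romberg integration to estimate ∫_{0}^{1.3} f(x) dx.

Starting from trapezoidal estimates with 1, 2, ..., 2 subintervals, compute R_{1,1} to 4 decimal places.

0.6145

R_{0,0} (trapezoid, 1 panel, h=1.3000): 0.541391
R_{1,0} (trapezoid, 2 panels, h=0.6500): 0.596199
R_{1,1} = 0.596199 + (0.596199 − 0.541391)/3 = 0.614468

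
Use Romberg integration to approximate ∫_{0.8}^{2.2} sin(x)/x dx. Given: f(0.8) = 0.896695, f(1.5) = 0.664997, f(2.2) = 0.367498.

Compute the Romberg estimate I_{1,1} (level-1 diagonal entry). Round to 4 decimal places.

I_{0,0} (trapezoid, 1 panel, h=1.4000): 0.884935
I_{1,0} (trapezoid, 2 panels, h=0.7000): 0.907965
I_{1,1} = 0.907965 + (0.907965 − 0.884935)/3 = 0.915642

0.9156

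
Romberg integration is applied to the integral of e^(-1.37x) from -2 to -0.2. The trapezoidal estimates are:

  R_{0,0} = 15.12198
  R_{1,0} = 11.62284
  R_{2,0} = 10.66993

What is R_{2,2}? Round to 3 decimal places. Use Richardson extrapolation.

Richardson extrapolation on the trapezoidal column (denominator 4−1=3):
R_{1,1} = (4·11.62284 − 15.12198) / 3 = 10.45646
R_{2,1} = 10.66993 + (10.66993 − 11.62284)/3 = 10.35229
R_{2,2} = 10.35229 + (10.35229 − 10.45646)/15 = 10.34535

10.345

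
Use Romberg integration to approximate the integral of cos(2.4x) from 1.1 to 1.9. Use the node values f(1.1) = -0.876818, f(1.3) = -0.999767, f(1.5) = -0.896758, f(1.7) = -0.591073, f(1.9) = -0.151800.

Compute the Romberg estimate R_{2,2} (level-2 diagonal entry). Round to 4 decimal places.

-0.6122

R_{0,0} (trapezoid, 1 panel, h=0.8000): -0.411447
R_{1,0} (trapezoid, 2 panels, h=0.4000): -0.564427
R_{2,0} (trapezoid, 4 panels, h=0.2000): -0.600381
R_{1,1} = -0.564427 + (-0.564427 − (-0.411447))/3 = -0.615420
R_{2,1} = -0.600381 + (-0.600381 − (-0.564427))/3 = -0.612366
R_{2,2} = -0.612366 + (-0.612366 − (-0.615420))/15 = -0.612162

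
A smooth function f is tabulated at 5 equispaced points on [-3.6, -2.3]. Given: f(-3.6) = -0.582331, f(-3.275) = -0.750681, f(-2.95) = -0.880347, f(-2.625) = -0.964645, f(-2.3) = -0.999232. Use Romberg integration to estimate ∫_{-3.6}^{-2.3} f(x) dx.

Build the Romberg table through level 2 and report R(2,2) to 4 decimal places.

-1.1054

R(0,0) (trapezoid, 1 panel, h=1.3000): -1.028016
R(1,0) (trapezoid, 2 panels, h=0.6500): -1.086234
R(2,0) (trapezoid, 4 panels, h=0.3250): -1.100598
R(1,1) = -1.086234 + (-1.086234 − (-1.028016))/3 = -1.105640
R(2,1) = -1.100598 + (-1.100598 − (-1.086234))/3 = -1.105386
R(2,2) = -1.105386 + (-1.105386 − (-1.105640))/15 = -1.105369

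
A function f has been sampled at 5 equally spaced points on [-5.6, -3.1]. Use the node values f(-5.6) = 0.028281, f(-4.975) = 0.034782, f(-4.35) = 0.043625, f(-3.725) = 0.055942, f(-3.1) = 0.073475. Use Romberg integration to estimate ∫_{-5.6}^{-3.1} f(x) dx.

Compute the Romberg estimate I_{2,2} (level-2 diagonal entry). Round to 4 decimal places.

0.1150

I_{0,0} (trapezoid, 1 panel, h=2.5000): 0.127195
I_{1,0} (trapezoid, 2 panels, h=1.2500): 0.118129
I_{2,0} (trapezoid, 4 panels, h=0.6250): 0.115767
I_{1,1} = 0.118129 + (0.118129 − 0.127195)/3 = 0.115107
I_{2,1} = 0.115767 + (0.115767 − 0.118129)/3 = 0.114980
I_{2,2} = 0.114980 + (0.114980 − 0.115107)/15 = 0.114972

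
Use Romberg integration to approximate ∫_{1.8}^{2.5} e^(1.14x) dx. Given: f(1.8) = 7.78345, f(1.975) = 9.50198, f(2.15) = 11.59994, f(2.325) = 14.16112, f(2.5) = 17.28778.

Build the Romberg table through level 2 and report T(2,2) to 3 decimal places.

8.337

T(0,0) (trapezoid, 1 panel, h=0.7000): 8.77493
T(1,0) (trapezoid, 2 panels, h=0.3500): 8.44744
T(2,0) (trapezoid, 4 panels, h=0.1750): 8.36476
T(1,1) = 8.44744 + (8.44744 − 8.77493)/3 = 8.33828
T(2,1) = 8.36476 + (8.36476 − 8.44744)/3 = 8.33720
T(2,2) = 8.33720 + (8.33720 − 8.33828)/15 = 8.33713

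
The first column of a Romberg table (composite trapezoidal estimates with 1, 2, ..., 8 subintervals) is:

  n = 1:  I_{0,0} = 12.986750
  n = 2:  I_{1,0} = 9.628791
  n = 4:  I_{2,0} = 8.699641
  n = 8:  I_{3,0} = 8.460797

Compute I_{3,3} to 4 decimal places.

Richardson extrapolation on the trapezoidal column (denominator 4−1=3):
I_{1,1} = 9.628791 + (9.628791 − 12.986750)/3 = 8.509471
I_{2,1} = 8.699641 + (8.699641 − 9.628791)/3 = 8.389924
I_{3,1} = (4·8.460797 − 8.699641) / 3 = 8.381182
I_{2,2} = 8.389924 + (8.389924 − 8.509471)/15 = 8.381954
I_{3,2} = (16·8.381182 − 8.389924) / 15 = 8.380599
I_{3,3} = 8.380599 + (8.380599 − 8.381954)/63 = 8.380577

8.3806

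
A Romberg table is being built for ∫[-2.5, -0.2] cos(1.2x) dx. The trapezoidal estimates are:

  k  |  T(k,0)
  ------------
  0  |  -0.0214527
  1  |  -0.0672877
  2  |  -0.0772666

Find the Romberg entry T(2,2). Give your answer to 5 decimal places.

-0.08046

Richardson extrapolation on the trapezoidal column (denominator 4−1=3):
T(1,1) = -0.0672877 + (-0.0672877 − (-0.0214527))/3 = -0.0825660
T(2,1) = (4·(-0.0772666) − (-0.0672877)) / 3 = -0.0805929
T(2,2) = -0.0805929 + (-0.0805929 − (-0.0825660))/15 = -0.0804614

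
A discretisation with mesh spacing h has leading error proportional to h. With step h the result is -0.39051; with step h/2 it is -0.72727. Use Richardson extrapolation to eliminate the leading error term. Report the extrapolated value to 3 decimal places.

-1.064

Extrapolated value = (2·A(h/2) − A(h)) / (2 − 1)
= (2·(-0.72727) − (-0.39051)) / 1
= -1.06403 / 1 = -1.06403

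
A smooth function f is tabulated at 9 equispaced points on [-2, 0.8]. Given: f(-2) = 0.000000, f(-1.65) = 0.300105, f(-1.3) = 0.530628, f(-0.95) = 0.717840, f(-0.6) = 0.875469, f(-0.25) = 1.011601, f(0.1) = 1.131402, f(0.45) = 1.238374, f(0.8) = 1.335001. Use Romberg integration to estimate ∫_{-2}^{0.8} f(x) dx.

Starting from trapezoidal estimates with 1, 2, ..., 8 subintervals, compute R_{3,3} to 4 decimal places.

2.2730

R_{0,0} (trapezoid, 1 panel, h=2.8000): 1.869001
R_{1,0} (trapezoid, 2 panels, h=1.4000): 2.160157
R_{2,0} (trapezoid, 4 panels, h=0.7000): 2.243500
R_{3,0} (trapezoid, 8 panels, h=0.3500): 2.265522
R_{1,1} = 2.160157 + (2.160157 − 1.869001)/3 = 2.257209
R_{2,1} = 2.243500 + (2.243500 − 2.160157)/3 = 2.271281
R_{3,1} = 2.265522 + (2.265522 − 2.243500)/3 = 2.272863
R_{2,2} = 2.271281 + (2.271281 − 2.257209)/15 = 2.272219
R_{3,2} = 2.272863 + (2.272863 − 2.271281)/15 = 2.272968
R_{3,3} = 2.272968 + (2.272968 − 2.272219)/63 = 2.272980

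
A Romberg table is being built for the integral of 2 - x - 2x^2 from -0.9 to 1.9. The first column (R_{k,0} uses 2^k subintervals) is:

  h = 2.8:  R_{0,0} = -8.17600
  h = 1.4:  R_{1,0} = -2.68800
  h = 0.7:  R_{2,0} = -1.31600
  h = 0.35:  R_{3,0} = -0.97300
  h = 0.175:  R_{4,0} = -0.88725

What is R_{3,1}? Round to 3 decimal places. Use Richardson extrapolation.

Richardson extrapolation on the trapezoidal column (denominator 4−1=3):
R_{3,1} = (4·(-0.97300) − (-1.31600)) / 3 = -0.85867

-0.859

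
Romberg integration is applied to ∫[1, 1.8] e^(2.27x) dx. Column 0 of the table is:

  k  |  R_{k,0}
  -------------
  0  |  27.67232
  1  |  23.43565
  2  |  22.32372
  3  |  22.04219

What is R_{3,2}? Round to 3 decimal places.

21.948

R_{2,1} = (4·22.32372 − 23.43565) / 3 = 21.95308
R_{3,1} = 22.04219 + (22.04219 − 22.32372)/3 = 21.94835
R_{3,2} = 21.94835 + (21.94835 − 21.95308)/15 = 21.94803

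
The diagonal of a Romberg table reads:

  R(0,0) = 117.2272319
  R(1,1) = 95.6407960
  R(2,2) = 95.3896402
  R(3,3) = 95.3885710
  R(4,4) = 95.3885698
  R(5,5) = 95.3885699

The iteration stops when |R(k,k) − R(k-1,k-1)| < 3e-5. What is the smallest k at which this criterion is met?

|R(1,1) − R(0,0)| = 21.5864359 ≥ 3e-5
|R(2,2) − R(1,1)| = 0.2511558 ≥ 3e-5
|R(3,3) − R(2,2)| = 0.0010692 ≥ 3e-5
|R(4,4) − R(3,3)| = 0.0000012 < 3e-5

k = 4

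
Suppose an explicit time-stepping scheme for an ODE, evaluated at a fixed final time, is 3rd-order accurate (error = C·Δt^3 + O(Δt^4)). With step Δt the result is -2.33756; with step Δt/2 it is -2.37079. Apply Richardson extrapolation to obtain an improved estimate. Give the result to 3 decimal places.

-2.376

The leading error scales as Δt^3; refining by a factor of 2 reduces it by 2^3 = 8.
Extrapolated value = (8·A(Δt/2) − A(Δt)) / (8 − 1)
= (8·(-2.37079) − (-2.33756)) / 7
= -16.62876 / 7 = -2.37554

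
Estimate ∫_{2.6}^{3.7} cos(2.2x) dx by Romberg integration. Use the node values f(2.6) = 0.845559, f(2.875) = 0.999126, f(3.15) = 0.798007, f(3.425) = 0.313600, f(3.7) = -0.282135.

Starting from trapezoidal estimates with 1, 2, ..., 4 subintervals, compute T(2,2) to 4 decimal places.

T(0,0) (trapezoid, 1 panel, h=1.1000): 0.309883
T(1,0) (trapezoid, 2 panels, h=0.5500): 0.593845
T(2,0) (trapezoid, 4 panels, h=0.2750): 0.657922
T(1,1) = 0.593845 + (0.593845 − 0.309883)/3 = 0.688499
T(2,1) = 0.657922 + (0.657922 − 0.593845)/3 = 0.679281
T(2,2) = 0.679281 + (0.679281 − 0.688499)/15 = 0.678666

0.6787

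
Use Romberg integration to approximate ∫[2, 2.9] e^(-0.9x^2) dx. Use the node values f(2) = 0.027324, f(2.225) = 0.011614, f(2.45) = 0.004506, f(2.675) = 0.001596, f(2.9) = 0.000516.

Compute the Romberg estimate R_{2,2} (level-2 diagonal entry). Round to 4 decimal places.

R_{0,0} (trapezoid, 1 panel, h=0.9000): 0.012528
R_{1,0} (trapezoid, 2 panels, h=0.4500): 0.008292
R_{2,0} (trapezoid, 4 panels, h=0.2250): 0.007118
R_{1,1} = 0.008292 + (0.008292 − 0.012528)/3 = 0.006880
R_{2,1} = 0.007118 + (0.007118 − 0.008292)/3 = 0.006727
R_{2,2} = 0.006727 + (0.006727 − 0.006880)/15 = 0.006717

0.0067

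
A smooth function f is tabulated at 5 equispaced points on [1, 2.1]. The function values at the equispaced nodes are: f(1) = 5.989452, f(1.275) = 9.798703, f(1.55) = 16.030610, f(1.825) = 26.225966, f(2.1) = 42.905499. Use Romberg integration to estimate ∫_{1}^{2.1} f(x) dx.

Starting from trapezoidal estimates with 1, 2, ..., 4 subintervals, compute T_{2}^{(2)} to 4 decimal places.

T_{0}^{(0)} (trapezoid, 1 panel, h=1.1000): 26.892223
T_{1}^{(0)} (trapezoid, 2 panels, h=0.5500): 22.262947
T_{2}^{(0)} (trapezoid, 4 panels, h=0.2750): 21.038257
T_{1}^{(1)} = 22.262947 + (22.262947 − 26.892223)/3 = 20.719855
T_{2}^{(1)} = 21.038257 + (21.038257 − 22.262947)/3 = 20.630027
T_{2}^{(2)} = 20.630027 + (20.630027 − 20.719855)/15 = 20.624038

20.6240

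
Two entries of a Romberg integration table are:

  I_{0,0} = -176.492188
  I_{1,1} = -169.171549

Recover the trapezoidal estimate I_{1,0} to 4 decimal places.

-171.0017

From I_{1,1} = (4·I_{1,0} − I_{0,0})/3, solve for I_{1,0}:
4·I_{1,0} = 3·(-169.171549) + (-176.492188) = -684.006835
I_{1,0} = -171.001709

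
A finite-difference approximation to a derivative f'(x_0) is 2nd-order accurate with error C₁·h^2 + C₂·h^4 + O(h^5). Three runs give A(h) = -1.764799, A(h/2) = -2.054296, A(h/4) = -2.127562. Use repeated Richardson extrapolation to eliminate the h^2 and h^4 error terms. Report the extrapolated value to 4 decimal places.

-2.1521

First eliminate the h^2 term (factor 2^2 = 4):
  B₁ = (4·(-2.054296) − (-1.764799))/3 = -2.150795
  B₂ = (4·(-2.127562) − (-2.054296))/3 = -2.151984
Then eliminate the h^4 term (factor 2^4 = 16):
  (16·(-2.151984) − (-2.150795))/15 = -2.152063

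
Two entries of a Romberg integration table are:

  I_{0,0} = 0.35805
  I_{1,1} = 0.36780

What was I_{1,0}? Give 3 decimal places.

0.365

From I_{1,1} = (4·I_{1,0} − I_{0,0})/3, solve for I_{1,0}:
4·I_{1,0} = 3·0.36780 + 0.35805 = 1.46145
I_{1,0} = 0.36536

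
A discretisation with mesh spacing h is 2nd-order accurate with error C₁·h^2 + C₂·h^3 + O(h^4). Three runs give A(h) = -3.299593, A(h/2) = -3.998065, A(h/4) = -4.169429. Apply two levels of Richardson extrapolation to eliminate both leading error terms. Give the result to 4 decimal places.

-4.2259

First eliminate the h^2 term (factor 2^2 = 4):
  B₁ = (4·(-3.998065) − (-3.299593))/3 = -4.230889
  B₂ = (4·(-4.169429) − (-3.998065))/3 = -4.226550
Then eliminate the h^3 term (factor 2^3 = 8):
  (8·(-4.226550) − (-4.230889))/7 = -4.225930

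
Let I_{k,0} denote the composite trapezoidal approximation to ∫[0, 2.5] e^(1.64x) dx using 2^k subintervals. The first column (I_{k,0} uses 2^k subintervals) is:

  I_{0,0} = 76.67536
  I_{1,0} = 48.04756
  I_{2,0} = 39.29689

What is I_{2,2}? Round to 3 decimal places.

36.238

Richardson extrapolation on the trapezoidal column (denominator 4−1=3):
I_{1,1} = (4·48.04756 − 76.67536) / 3 = 38.50496
I_{2,1} = 39.29689 + (39.29689 − 48.04756)/3 = 36.38000
I_{2,2} = 36.38000 + (36.38000 − 38.50496)/15 = 36.23834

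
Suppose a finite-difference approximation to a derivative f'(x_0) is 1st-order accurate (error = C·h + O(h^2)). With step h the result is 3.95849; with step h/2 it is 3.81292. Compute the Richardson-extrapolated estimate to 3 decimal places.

The leading error scales as h; refining by a factor of 2 reduces it by 2^1 = 2.
Extrapolated value = (2·A(h/2) − A(h)) / (2 − 1)
= (2·3.81292 − 3.95849) / 1
= 3.66735 / 1 = 3.66735

3.667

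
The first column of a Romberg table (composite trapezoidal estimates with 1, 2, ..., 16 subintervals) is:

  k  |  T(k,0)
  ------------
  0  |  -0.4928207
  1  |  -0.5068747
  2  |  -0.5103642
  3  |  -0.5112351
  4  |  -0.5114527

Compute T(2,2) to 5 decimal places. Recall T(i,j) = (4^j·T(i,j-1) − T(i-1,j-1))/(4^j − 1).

T(1,1) = -0.5068747 + (-0.5068747 − (-0.4928207))/3 = -0.5115594
T(2,1) = -0.5103642 + (-0.5103642 − (-0.5068747))/3 = -0.5115274
T(2,2) = -0.5115274 + (-0.5115274 − (-0.5115594))/15 = -0.5115253

-0.51153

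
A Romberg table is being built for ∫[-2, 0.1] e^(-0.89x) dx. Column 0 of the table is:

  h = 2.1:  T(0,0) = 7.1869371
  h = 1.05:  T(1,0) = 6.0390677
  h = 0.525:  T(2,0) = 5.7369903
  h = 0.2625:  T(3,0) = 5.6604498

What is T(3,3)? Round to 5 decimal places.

T(1,1) = (4·6.0390677 − 7.1869371) / 3 = 5.6564446
T(2,1) = 5.7369903 + (5.7369903 − 6.0390677)/3 = 5.6362978
T(3,1) = 5.6604498 + (5.6604498 − 5.7369903)/3 = 5.6349363
T(2,2) = (16·5.6362978 − 5.6564446) / 15 = 5.6349547
T(3,2) = 5.6349363 + (5.6349363 − 5.6362978)/15 = 5.6348455
T(3,3) = 5.6348455 + (5.6348455 − 5.6349547)/63 = 5.6348438
(Column j=1 coincides with Simpson's rule on the same nodes.)

5.63484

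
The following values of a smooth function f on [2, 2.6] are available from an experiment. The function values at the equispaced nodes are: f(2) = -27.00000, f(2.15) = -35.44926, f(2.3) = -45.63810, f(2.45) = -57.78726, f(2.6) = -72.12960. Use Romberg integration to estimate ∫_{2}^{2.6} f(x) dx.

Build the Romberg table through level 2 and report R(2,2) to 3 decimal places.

R(0,0) (trapezoid, 1 panel, h=0.6000): -29.73888
R(1,0) (trapezoid, 2 panels, h=0.3000): -28.56087
R(2,0) (trapezoid, 4 panels, h=0.1500): -28.26591
R(1,1) = -28.56087 + (-28.56087 − (-29.73888))/3 = -28.16820
R(2,1) = -28.26591 + (-28.26591 − (-28.56087))/3 = -28.16759
R(2,2) = -28.16759 + (-28.16759 − (-28.16820))/15 = -28.16755

-28.168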